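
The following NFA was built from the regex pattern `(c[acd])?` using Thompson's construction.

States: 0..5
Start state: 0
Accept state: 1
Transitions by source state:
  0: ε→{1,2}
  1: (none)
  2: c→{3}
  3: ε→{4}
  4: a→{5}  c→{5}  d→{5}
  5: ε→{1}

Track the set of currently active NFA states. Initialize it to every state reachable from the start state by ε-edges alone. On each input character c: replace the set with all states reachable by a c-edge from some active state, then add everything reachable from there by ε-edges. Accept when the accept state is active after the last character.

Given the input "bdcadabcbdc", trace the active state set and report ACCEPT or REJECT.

start: ε-closure({0}) = {0,1,2}
'b' @ 1: {}  — state set empty
rest 'dcadabcbdc' ignored (set empty)
end set {} — state 1 not in

Answer: REJECT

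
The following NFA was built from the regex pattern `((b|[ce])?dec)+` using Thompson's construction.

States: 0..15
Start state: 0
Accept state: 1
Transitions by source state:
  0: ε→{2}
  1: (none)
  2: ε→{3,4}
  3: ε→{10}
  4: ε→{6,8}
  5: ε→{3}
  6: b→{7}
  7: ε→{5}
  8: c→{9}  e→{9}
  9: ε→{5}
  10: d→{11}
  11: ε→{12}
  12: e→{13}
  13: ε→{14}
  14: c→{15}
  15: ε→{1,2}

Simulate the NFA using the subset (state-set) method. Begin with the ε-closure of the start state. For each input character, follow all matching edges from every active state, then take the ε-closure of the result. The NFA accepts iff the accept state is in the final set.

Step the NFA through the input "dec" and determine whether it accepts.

initial (ε-close {0}): {0,2,3,4,6,8,10}
'd' @ 1: {11,12}
'e' @ 2: {13,14}
'c' @ 3: {1,2,3,4,6,8,10,15}  ✓accept
after full input: {1,2,3,4,6,8,10,15}  (accept=1 in)

Answer: ACCEPT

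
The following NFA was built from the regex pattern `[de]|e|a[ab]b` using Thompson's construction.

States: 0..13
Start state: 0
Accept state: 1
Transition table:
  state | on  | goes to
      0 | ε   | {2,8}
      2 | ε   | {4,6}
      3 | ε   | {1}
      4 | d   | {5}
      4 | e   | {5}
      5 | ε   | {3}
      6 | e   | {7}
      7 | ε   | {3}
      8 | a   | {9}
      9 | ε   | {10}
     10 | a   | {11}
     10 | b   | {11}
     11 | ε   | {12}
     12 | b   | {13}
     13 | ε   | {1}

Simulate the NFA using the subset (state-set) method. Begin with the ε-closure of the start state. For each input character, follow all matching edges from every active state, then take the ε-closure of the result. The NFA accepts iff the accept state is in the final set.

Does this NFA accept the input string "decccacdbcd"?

start: ε-closure({0}) = {0,2,4,6,8}
'd' @ 1: {1,3,5}  (accept∈set)
'e' @ 2: {}  — no active states
rest 'cccacdbcd' ignored (set empty)
end set {} — state 1 not in

Answer: REJECT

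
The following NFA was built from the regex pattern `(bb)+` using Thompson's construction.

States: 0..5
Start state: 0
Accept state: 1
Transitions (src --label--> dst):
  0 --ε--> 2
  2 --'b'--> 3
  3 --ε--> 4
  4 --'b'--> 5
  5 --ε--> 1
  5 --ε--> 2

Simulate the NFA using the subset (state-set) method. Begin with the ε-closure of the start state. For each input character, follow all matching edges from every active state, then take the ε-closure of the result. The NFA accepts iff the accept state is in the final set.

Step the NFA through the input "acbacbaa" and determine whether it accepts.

S₀ = ε-closure({0}) = {0,2}
'a' @ 1: {}  — state set empty
rest 'cbacbaa' ignored (set empty)
final: {}; accept 1 not in set

Answer: REJECT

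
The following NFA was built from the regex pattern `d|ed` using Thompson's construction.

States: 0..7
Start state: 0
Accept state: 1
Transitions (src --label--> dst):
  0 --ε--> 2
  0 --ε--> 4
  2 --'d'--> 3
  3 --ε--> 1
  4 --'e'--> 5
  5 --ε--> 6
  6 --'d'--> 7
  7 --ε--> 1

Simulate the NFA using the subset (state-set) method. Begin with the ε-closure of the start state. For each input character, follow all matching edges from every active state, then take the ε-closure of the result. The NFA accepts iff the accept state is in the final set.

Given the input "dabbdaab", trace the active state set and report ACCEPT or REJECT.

Answer: REJECT

Derivation:
S₀ = ε-closure({0}) = {0,2,4}
'd' @ 1: {1,3}  ✓accept
'a' @ 2: {}  — dead — no transitions
rest 'bbdaab' ignored (set empty)
after full input: {}  (accept=1 not in)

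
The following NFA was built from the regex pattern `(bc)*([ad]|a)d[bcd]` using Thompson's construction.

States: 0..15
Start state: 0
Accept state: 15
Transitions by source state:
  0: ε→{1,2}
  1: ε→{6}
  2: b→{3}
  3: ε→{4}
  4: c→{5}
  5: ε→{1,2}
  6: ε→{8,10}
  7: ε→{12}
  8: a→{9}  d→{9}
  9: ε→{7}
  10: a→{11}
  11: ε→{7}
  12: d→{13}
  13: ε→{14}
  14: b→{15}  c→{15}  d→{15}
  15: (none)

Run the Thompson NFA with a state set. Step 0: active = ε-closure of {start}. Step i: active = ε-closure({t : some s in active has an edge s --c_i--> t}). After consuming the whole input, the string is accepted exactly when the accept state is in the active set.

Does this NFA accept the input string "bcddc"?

Answer: ACCEPT

Trace:
S₀ = ε-closure({0}) = {0,1,2,6,8,10}
'b' @ 1: {3,4}
'c' @ 2: {1,2,5,6,8,10}
'd' @ 3: {7,9,12}
'd' @ 4: {13,14}
'c' @ 5: {15}  (accept∈set)
final: {15}; accept 15 in set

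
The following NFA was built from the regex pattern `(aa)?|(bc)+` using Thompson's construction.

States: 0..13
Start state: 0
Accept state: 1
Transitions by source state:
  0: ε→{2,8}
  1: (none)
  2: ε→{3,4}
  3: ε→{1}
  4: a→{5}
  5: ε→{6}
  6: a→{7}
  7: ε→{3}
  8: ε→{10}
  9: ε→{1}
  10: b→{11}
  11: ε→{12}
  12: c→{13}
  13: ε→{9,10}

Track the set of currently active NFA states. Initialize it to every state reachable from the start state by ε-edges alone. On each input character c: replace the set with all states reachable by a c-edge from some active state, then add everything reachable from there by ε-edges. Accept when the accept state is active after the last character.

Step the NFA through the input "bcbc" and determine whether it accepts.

Answer: ACCEPT

Trace:
S₀ = ε-closure({0}) = {0,1,2,3,4,8,10}
'b' @ 1: {11,12}
'c' @ 2: {1,9,10,13}  [accepting]
'b' @ 3: {11,12}
'c' @ 4: {1,9,10,13}  [accepting]
final: {1,9,10,13}; accept 1 in set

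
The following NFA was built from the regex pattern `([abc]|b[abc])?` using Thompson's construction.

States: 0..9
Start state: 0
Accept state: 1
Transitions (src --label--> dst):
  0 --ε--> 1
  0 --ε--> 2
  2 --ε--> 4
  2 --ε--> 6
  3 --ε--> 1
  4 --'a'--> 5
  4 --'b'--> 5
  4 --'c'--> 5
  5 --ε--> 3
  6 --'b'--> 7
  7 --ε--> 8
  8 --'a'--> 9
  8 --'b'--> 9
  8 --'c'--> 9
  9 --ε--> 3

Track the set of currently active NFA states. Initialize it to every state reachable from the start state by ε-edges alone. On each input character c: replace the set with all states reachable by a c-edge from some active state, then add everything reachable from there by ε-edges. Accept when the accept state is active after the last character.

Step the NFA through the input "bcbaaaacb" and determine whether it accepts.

Answer: REJECT

Trace:
initial (ε-close {0}): {0,1,2,4,6}
'b' @ 1: {1,3,5,7,8}  ✓accept
'c' @ 2: {1,3,9}  ✓accept
'b' @ 3: {}  — no active states
rest 'aaaacb' ignored (set empty)
end set {} — state 1 not in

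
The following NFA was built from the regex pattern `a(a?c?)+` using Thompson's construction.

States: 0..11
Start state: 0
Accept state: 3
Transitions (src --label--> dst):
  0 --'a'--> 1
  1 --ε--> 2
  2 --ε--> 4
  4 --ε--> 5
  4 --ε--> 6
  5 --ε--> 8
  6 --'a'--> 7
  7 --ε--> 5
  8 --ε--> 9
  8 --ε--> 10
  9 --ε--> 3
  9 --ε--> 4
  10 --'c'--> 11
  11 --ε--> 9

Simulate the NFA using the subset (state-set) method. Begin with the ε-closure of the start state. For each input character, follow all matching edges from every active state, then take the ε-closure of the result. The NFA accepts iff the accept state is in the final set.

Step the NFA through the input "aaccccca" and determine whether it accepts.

Answer: ACCEPT

Trace:
initial (ε-close {0}): {0}
'a' @ 1: {1,2,3,4,5,6,8,9,10}  [accepting]
'a' @ 2: {3,4,5,6,7,8,9,10}  [accepting]
'c' @ 3: {3,4,5,6,8,9,10,11}  [accepting]
'c' @ 4: {3,4,5,6,8,9,10,11}  [accepting]
'c' @ 5: {3,4,5,6,8,9,10,11}  [accepting]
'c' @ 6: {3,4,5,6,8,9,10,11}  [accepting]
'c' @ 7: {3,4,5,6,8,9,10,11}  [accepting]
'a' @ 8: {3,4,5,6,7,8,9,10}  [accepting]
final: {3,4,5,6,7,8,9,10}; accept 3 in set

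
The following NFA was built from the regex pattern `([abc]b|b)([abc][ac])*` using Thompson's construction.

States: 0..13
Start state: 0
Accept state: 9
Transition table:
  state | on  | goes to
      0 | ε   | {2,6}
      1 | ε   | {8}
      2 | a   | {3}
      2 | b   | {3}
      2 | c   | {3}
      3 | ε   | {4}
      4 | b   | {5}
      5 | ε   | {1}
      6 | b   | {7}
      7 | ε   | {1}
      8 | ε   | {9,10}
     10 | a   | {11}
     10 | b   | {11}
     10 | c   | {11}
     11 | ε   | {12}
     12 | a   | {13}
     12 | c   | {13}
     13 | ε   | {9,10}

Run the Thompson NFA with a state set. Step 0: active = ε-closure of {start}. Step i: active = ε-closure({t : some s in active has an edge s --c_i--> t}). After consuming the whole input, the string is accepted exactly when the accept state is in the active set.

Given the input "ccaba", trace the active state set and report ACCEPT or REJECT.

S₀ = ε-closure({0}) = {0,2,6}
'c' @ 1: {3,4}
'c' @ 2: {}  — no active states
rest 'aba' ignored (set empty)
end set {} — state 9 not in

Answer: REJECT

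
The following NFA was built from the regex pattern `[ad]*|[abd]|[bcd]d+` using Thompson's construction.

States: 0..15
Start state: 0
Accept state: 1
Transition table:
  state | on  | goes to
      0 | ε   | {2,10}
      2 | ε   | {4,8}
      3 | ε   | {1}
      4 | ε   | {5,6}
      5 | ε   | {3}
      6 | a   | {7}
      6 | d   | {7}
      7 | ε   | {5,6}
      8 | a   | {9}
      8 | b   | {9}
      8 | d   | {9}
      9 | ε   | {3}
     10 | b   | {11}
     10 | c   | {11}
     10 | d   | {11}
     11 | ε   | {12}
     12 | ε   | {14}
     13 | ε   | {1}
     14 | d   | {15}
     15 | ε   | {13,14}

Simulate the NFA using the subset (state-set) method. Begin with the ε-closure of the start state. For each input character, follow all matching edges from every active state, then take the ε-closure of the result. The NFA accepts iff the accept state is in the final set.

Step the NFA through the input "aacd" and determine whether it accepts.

S₀ = ε-closure({0}) = {0,1,2,3,4,5,6,8,10}
'a' @ 1: {1,3,5,6,7,9}  [accepting]
'a' @ 2: {1,3,5,6,7}  [accepting]
'c' @ 3: {}  — dead — no transitions
rest 'd' ignored (set empty)
after full input: {}  (accept=1 not in)

Answer: REJECT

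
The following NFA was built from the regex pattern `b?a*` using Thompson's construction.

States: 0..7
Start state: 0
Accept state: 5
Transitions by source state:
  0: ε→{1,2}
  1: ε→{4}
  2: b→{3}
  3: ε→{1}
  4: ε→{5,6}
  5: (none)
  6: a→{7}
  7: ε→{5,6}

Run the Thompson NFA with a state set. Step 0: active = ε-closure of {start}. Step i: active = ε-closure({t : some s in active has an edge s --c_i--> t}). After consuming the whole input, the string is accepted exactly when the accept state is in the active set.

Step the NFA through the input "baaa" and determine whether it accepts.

S₀ = ε-closure({0}) = {0,1,2,4,5,6}
'b' @ 1: {1,3,4,5,6}  ✓accept
'a' @ 2: {5,6,7}  ✓accept
'a' @ 3: {5,6,7}  ✓accept
'a' @ 4: {5,6,7}  ✓accept
end set {5,6,7} — state 5 in

Answer: ACCEPT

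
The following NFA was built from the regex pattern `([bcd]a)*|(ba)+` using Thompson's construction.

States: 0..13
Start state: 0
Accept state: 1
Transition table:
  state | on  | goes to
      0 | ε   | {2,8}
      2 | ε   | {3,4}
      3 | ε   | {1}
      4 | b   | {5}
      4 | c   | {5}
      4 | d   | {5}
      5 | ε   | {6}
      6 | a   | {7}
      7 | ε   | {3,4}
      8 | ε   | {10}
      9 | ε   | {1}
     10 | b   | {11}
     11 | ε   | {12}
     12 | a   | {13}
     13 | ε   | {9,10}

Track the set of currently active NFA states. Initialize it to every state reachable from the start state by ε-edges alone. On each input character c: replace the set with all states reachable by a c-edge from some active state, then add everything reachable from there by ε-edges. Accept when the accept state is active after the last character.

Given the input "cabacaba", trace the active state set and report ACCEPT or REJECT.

initial (ε-close {0}): {0,1,2,3,4,8,10}
'c' @ 1: {5,6}
'a' @ 2: {1,3,4,7}  (accept∈set)
'b' @ 3: {5,6}
'a' @ 4: {1,3,4,7}  (accept∈set)
'c' @ 5: {5,6}
'a' @ 6: {1,3,4,7}  (accept∈set)
'b' @ 7: {5,6}
'a' @ 8: {1,3,4,7}  (accept∈set)
end set {1,3,4,7} — state 1 in

Answer: ACCEPT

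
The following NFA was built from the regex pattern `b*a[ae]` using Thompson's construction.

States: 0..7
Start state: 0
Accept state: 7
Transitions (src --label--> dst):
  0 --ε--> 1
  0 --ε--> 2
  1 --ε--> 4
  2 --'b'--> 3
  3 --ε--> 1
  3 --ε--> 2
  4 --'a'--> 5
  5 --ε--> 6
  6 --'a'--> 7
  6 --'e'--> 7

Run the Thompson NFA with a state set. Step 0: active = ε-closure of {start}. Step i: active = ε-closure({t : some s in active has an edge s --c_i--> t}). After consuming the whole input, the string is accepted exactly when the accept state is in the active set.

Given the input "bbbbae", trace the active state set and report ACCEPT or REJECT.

S₀ = ε-closure({0}) = {0,1,2,4}
'b' @ 1: {1,2,3,4}
'b' @ 2: {1,2,3,4}
'b' @ 3: {1,2,3,4}
'b' @ 4: {1,2,3,4}
'a' @ 5: {5,6}
'e' @ 6: {7}  ✓accept
end set {7} — state 7 in

Answer: ACCEPT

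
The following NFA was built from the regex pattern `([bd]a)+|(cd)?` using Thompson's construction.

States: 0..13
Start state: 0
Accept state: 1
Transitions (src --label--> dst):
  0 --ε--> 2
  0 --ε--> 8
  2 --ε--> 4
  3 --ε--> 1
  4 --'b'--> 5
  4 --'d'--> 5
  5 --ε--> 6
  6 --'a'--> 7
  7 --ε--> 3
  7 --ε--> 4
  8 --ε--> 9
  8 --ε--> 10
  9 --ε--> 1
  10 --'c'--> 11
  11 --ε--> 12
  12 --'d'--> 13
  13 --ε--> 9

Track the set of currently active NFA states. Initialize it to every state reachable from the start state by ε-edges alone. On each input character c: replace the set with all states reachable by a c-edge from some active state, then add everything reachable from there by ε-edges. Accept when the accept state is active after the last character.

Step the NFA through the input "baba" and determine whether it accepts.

S₀ = ε-closure({0}) = {0,1,2,4,8,9,10}
'b' @ 1: {5,6}
'a' @ 2: {1,3,4,7}  (accept∈set)
'b' @ 3: {5,6}
'a' @ 4: {1,3,4,7}  (accept∈set)
after full input: {1,3,4,7}  (accept=1 in)

Answer: ACCEPT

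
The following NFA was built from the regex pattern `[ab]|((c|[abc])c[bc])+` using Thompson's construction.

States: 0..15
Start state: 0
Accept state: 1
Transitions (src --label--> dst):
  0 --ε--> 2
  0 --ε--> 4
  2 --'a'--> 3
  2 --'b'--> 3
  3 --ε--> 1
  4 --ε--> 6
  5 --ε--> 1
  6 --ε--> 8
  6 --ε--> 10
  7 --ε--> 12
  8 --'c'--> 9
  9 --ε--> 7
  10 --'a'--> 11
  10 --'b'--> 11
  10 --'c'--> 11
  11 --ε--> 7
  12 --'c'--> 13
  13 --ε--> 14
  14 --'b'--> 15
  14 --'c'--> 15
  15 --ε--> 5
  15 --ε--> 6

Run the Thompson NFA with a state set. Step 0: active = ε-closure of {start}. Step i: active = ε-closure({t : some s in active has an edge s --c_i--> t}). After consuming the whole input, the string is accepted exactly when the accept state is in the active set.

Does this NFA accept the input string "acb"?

start: ε-closure({0}) = {0,2,4,6,8,10}
'a' @ 1: {1,3,7,11,12}  ✓accept
'c' @ 2: {13,14}
'b' @ 3: {1,5,6,8,10,15}  ✓accept
end set {1,5,6,8,10,15} — state 1 in

Answer: ACCEPT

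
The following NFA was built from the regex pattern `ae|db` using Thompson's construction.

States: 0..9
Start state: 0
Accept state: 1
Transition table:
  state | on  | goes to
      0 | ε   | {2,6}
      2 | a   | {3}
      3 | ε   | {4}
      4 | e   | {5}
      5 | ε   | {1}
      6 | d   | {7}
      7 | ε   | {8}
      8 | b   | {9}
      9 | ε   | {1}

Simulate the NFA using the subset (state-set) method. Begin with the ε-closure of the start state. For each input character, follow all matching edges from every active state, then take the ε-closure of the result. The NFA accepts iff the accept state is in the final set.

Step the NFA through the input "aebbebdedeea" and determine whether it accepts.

Answer: REJECT

Trace:
S₀ = ε-closure({0}) = {0,2,6}
'a' @ 1: {3,4}
'e' @ 2: {1,5}  [accepting]
'b' @ 3: {}  — state set empty
rest 'bebdedeea' ignored (set empty)
end set {} — state 1 not in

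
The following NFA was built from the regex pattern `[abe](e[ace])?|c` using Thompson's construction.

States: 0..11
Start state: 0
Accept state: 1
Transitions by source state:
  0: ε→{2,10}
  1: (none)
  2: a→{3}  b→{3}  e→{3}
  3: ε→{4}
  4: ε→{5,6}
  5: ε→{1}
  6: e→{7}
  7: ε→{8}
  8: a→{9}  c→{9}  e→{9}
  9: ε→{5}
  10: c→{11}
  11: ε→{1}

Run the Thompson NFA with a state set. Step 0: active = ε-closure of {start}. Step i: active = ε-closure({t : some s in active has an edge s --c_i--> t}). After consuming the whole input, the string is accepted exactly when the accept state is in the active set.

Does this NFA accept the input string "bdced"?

Answer: REJECT

Derivation:
S₀ = ε-closure({0}) = {0,2,10}
'b' @ 1: {1,3,4,5,6}  [accepting]
'd' @ 2: {}  — dead — no transitions
rest 'ced' ignored (set empty)
final: {}; accept 1 not in set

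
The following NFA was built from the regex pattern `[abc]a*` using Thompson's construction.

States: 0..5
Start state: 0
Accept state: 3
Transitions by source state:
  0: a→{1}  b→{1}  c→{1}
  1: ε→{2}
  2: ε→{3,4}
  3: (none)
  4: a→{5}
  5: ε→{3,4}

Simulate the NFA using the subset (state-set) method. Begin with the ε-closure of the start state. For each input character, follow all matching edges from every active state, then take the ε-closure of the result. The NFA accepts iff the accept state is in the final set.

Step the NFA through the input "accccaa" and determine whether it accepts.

initial (ε-close {0}): {0}
'a' @ 1: {1,2,3,4}  ✓accept
'c' @ 2: {}  — no active states
rest 'cccaa' ignored (set empty)
end set {} — state 3 not in

Answer: REJECT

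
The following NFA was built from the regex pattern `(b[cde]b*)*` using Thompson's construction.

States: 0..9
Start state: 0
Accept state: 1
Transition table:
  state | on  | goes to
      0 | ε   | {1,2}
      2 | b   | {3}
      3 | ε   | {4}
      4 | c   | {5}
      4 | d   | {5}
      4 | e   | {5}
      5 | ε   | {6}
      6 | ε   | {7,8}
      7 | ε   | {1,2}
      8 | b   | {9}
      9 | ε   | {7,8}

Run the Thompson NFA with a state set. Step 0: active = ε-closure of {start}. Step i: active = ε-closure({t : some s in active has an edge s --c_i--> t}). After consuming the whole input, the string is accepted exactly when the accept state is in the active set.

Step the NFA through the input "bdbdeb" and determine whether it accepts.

S₀ = ε-closure({0}) = {0,1,2}
'b' @ 1: {3,4}
'd' @ 2: {1,2,5,6,7,8}  (accept∈set)
'b' @ 3: {1,2,3,4,7,8,9}  (accept∈set)
'd' @ 4: {1,2,5,6,7,8}  (accept∈set)
'e' @ 5: {}  — no active states
rest 'b' ignored (set empty)
after full input: {}  (accept=1 not in)

Answer: REJECT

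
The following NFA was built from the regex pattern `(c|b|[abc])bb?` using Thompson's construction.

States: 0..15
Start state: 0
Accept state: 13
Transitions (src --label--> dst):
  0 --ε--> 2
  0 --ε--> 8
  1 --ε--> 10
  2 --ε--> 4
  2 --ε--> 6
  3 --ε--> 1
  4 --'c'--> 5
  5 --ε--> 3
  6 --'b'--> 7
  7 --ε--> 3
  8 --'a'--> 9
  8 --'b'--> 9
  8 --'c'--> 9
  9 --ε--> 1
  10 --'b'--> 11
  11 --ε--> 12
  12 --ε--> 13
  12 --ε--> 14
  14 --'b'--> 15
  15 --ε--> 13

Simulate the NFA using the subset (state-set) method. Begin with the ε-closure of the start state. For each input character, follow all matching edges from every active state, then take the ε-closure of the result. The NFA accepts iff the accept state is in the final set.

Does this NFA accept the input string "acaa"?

Answer: REJECT

Trace:
initial (ε-close {0}): {0,2,4,6,8}
'a' @ 1: {1,9,10}
'c' @ 2: {}  — no active states
rest 'aa' ignored (set empty)
final: {}; accept 13 not in set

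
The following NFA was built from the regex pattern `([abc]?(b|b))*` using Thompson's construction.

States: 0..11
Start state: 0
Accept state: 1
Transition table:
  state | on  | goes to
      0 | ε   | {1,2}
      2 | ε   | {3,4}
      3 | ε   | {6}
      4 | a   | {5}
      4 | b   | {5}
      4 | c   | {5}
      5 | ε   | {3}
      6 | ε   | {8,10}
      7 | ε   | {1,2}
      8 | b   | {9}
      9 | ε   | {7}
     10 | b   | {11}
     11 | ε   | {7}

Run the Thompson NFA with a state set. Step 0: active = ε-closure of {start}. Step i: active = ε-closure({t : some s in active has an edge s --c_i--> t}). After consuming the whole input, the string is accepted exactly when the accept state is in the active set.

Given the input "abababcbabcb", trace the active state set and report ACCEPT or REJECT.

start: ε-closure({0}) = {0,1,2,3,4,6,8,10}
'a' @ 1: {3,5,6,8,10}
'b' @ 2: {1,2,3,4,6,7,8,9,10,11}  (accept∈set)
'a' @ 3: {3,5,6,8,10}
'b' @ 4: {1,2,3,4,6,7,8,9,10,11}  (accept∈set)
'a' @ 5: {3,5,6,8,10}
'b' @ 6: {1,2,3,4,6,7,8,9,10,11}  (accept∈set)
'c' @ 7: {3,5,6,8,10}
'b' @ 8: {1,2,3,4,6,7,8,9,10,11}  (accept∈set)
'a' @ 9: {3,5,6,8,10}
'b' @ 10: {1,2,3,4,6,7,8,9,10,11}  (accept∈set)
'c' @ 11: {3,5,6,8,10}
'b' @ 12: {1,2,3,4,6,7,8,9,10,11}  (accept∈set)
end set {1,2,3,4,6,7,8,9,10,11} — state 1 in

Answer: ACCEPT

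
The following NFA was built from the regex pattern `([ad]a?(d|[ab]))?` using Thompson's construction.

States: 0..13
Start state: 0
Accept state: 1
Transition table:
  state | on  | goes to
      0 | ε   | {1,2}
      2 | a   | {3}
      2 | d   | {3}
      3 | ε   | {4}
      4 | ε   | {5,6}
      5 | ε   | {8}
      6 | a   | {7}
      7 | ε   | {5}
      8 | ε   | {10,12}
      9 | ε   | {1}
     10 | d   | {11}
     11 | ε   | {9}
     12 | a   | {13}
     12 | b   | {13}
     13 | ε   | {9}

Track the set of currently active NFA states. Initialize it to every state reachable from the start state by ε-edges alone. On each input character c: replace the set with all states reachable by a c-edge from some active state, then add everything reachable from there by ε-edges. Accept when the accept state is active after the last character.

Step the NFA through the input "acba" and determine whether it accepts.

initial (ε-close {0}): {0,1,2}
'a' @ 1: {3,4,5,6,8,10,12}
'c' @ 2: {}  — no active states
rest 'ba' ignored (set empty)
end set {} — state 1 not in

Answer: REJECT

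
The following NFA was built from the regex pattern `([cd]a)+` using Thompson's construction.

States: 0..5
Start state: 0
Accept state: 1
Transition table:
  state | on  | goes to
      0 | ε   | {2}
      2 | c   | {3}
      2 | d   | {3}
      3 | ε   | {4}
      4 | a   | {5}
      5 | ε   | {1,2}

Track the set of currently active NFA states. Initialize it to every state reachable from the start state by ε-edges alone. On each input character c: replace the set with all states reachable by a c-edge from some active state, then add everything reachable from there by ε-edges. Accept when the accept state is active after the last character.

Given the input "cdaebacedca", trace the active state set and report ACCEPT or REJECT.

Answer: REJECT

Steps:
start: ε-closure({0}) = {0,2}
'c' @ 1: {3,4}
'd' @ 2: {}  — state set empty
rest 'aebacedca' ignored (set empty)
final: {}; accept 1 not in set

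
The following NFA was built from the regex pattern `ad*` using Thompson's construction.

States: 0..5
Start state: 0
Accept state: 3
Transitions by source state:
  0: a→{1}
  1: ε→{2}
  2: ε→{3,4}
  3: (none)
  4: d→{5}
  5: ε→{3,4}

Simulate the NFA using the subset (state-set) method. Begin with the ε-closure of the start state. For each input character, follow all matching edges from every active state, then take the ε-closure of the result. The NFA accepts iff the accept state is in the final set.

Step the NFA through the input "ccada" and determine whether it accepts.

initial (ε-close {0}): {0}
'c' @ 1: {}  — no active states
rest 'cada' ignored (set empty)
final: {}; accept 3 not in set

Answer: REJECT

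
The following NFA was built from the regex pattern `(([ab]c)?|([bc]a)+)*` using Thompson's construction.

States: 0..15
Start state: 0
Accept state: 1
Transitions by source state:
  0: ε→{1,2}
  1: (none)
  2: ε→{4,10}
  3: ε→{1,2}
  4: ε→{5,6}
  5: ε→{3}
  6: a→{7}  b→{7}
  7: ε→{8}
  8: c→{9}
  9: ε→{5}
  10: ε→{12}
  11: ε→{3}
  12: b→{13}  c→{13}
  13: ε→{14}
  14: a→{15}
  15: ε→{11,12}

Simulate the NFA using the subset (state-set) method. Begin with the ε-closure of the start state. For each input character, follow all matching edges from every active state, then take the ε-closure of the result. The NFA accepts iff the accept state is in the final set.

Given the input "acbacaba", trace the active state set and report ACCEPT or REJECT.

Answer: ACCEPT

Steps:
initial (ε-close {0}): {0,1,2,3,4,5,6,10,12}
'a' @ 1: {7,8}
'c' @ 2: {1,2,3,4,5,6,9,10,12}  ✓accept
'b' @ 3: {7,8,13,14}
'a' @ 4: {1,2,3,4,5,6,10,11,12,15}  ✓accept
'c' @ 5: {13,14}
'a' @ 6: {1,2,3,4,5,6,10,11,12,15}  ✓accept
'b' @ 7: {7,8,13,14}
'a' @ 8: {1,2,3,4,5,6,10,11,12,15}  ✓accept
final: {1,2,3,4,5,6,10,11,12,15}; accept 1 in set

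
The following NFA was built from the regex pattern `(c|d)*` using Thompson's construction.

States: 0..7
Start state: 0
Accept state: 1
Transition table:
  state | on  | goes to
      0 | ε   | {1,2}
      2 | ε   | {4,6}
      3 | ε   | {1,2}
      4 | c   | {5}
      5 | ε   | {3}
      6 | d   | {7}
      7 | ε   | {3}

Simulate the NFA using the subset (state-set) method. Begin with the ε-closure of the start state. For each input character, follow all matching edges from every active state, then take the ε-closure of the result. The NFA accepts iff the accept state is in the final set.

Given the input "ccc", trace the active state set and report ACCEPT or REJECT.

initial (ε-close {0}): {0,1,2,4,6}
'c' @ 1: {1,2,3,4,5,6}  [accepting]
'c' @ 2: {1,2,3,4,5,6}  [accepting]
'c' @ 3: {1,2,3,4,5,6}  [accepting]
after full input: {1,2,3,4,5,6}  (accept=1 in)

Answer: ACCEPT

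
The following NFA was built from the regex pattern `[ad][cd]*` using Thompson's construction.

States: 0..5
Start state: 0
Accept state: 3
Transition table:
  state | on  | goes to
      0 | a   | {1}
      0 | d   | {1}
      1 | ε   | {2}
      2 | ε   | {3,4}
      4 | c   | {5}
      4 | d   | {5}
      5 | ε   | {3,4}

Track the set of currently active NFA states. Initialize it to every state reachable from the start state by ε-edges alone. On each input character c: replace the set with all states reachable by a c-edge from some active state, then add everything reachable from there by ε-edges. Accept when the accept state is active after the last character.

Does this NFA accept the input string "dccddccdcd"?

start: ε-closure({0}) = {0}
'd' @ 1: {1,2,3,4}  (accept∈set)
'c' @ 2: {3,4,5}  (accept∈set)
'c' @ 3: {3,4,5}  (accept∈set)
'd' @ 4: {3,4,5}  (accept∈set)
'd' @ 5: {3,4,5}  (accept∈set)
'c' @ 6: {3,4,5}  (accept∈set)
'c' @ 7: {3,4,5}  (accept∈set)
'd' @ 8: {3,4,5}  (accept∈set)
'c' @ 9: {3,4,5}  (accept∈set)
'd' @ 10: {3,4,5}  (accept∈set)
end set {3,4,5} — state 3 in

Answer: ACCEPT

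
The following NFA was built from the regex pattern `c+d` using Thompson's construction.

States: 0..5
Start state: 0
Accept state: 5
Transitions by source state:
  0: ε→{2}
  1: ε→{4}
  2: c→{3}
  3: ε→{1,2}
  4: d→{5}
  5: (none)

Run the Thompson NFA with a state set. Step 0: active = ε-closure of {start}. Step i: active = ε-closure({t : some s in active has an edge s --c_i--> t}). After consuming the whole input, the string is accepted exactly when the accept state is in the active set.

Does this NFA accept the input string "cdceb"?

Answer: REJECT

Derivation:
S₀ = ε-closure({0}) = {0,2}
'c' @ 1: {1,2,3,4}
'd' @ 2: {5}  (accept∈set)
'c' @ 3: {}  — state set empty
rest 'eb' ignored (set empty)
after full input: {}  (accept=5 not in)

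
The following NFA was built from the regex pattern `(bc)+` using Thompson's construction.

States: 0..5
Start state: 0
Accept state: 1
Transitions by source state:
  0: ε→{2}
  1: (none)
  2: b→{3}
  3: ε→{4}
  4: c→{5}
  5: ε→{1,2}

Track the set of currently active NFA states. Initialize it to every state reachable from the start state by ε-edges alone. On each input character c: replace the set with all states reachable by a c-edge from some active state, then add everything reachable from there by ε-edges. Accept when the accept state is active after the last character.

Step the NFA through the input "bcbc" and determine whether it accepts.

Answer: ACCEPT

Derivation:
start: ε-closure({0}) = {0,2}
'b' @ 1: {3,4}
'c' @ 2: {1,2,5}  [accepting]
'b' @ 3: {3,4}
'c' @ 4: {1,2,5}  [accepting]
final: {1,2,5}; accept 1 in set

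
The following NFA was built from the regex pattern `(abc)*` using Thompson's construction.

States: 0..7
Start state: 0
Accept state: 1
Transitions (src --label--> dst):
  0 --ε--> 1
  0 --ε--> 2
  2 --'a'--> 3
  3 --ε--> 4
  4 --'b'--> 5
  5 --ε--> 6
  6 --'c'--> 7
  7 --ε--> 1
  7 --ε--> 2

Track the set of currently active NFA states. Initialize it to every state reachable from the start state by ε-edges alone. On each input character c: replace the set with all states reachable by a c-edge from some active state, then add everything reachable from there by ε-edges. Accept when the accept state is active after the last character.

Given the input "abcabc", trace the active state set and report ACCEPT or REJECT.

start: ε-closure({0}) = {0,1,2}
'a' @ 1: {3,4}
'b' @ 2: {5,6}
'c' @ 3: {1,2,7}  (accept∈set)
'a' @ 4: {3,4}
'b' @ 5: {5,6}
'c' @ 6: {1,2,7}  (accept∈set)
final: {1,2,7}; accept 1 in set

Answer: ACCEPT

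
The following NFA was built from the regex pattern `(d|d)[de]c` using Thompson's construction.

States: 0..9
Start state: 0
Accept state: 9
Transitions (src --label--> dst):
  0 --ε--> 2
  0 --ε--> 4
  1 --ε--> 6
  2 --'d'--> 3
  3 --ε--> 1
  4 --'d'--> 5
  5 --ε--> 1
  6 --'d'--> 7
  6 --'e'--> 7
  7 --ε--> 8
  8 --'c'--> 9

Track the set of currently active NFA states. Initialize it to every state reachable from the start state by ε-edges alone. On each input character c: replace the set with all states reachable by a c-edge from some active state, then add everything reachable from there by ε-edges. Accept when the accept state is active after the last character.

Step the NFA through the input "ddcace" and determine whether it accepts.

Answer: REJECT

Derivation:
initial (ε-close {0}): {0,2,4}
'd' @ 1: {1,3,5,6}
'd' @ 2: {7,8}
'c' @ 3: {9}  (accept∈set)
'a' @ 4: {}  — dead — no transitions
rest 'ce' ignored (set empty)
after full input: {}  (accept=9 not in)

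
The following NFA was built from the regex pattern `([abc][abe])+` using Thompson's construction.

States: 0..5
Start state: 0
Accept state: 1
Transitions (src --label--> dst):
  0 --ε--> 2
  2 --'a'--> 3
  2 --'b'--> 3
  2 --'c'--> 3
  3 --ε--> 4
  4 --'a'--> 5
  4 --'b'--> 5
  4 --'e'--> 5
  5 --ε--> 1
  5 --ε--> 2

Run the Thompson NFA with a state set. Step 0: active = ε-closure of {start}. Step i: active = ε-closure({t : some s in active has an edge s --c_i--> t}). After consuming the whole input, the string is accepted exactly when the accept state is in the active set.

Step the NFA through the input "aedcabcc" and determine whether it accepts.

S₀ = ε-closure({0}) = {0,2}
'a' @ 1: {3,4}
'e' @ 2: {1,2,5}  (accept∈set)
'd' @ 3: {}  — no active states
rest 'cabcc' ignored (set empty)
end set {} — state 1 not in

Answer: REJECT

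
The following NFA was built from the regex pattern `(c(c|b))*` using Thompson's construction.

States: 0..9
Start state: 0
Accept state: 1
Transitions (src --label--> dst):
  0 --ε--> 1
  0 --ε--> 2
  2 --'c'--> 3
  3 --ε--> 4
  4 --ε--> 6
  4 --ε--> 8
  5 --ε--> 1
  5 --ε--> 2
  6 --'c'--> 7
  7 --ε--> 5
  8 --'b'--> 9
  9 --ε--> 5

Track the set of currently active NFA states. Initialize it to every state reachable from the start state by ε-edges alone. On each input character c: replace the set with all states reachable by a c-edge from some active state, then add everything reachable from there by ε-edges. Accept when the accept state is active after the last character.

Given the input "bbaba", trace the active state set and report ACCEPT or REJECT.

S₀ = ε-closure({0}) = {0,1,2}
'b' @ 1: {}  — no active states
rest 'baba' ignored (set empty)
after full input: {}  (accept=1 not in)

Answer: REJECT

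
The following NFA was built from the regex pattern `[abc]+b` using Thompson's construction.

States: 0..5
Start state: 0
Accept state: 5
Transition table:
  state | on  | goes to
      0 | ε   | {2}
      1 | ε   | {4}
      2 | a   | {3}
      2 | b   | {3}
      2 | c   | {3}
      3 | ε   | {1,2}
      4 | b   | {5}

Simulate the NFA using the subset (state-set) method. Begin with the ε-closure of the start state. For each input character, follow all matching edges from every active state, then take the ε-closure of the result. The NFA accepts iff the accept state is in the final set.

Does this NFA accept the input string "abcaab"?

start: ε-closure({0}) = {0,2}
'a' @ 1: {1,2,3,4}
'b' @ 2: {1,2,3,4,5}  (accept∈set)
'c' @ 3: {1,2,3,4}
'a' @ 4: {1,2,3,4}
'a' @ 5: {1,2,3,4}
'b' @ 6: {1,2,3,4,5}  (accept∈set)
after full input: {1,2,3,4,5}  (accept=5 in)

Answer: ACCEPT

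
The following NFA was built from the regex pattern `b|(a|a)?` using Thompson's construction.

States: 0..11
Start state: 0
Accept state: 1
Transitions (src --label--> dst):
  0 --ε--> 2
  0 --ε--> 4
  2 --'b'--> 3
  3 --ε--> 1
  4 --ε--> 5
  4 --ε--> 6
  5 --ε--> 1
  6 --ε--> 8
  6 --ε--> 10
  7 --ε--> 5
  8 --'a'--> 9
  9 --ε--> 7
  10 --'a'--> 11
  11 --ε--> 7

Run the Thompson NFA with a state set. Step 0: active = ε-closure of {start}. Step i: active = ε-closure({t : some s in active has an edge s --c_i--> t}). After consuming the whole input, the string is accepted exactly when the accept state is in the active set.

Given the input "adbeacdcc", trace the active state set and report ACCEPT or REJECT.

initial (ε-close {0}): {0,1,2,4,5,6,8,10}
'a' @ 1: {1,5,7,9,11}  (accept∈set)
'd' @ 2: {}  — dead — no transitions
rest 'beacdcc' ignored (set empty)
after full input: {}  (accept=1 not in)

Answer: REJECT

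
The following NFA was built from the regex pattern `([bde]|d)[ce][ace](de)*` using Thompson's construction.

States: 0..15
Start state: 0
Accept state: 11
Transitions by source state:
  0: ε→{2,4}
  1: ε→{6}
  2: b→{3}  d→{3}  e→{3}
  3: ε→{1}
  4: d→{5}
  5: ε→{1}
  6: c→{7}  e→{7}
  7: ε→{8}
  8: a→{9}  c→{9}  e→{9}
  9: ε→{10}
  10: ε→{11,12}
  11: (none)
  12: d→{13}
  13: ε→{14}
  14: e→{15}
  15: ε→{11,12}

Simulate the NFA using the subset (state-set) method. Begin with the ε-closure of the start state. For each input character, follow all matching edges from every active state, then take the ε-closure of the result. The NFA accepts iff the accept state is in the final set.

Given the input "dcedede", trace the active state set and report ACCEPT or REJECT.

Answer: ACCEPT

Trace:
S₀ = ε-closure({0}) = {0,2,4}
'd' @ 1: {1,3,5,6}
'c' @ 2: {7,8}
'e' @ 3: {9,10,11,12}  (accept∈set)
'd' @ 4: {13,14}
'e' @ 5: {11,12,15}  (accept∈set)
'd' @ 6: {13,14}
'e' @ 7: {11,12,15}  (accept∈set)
final: {11,12,15}; accept 11 in set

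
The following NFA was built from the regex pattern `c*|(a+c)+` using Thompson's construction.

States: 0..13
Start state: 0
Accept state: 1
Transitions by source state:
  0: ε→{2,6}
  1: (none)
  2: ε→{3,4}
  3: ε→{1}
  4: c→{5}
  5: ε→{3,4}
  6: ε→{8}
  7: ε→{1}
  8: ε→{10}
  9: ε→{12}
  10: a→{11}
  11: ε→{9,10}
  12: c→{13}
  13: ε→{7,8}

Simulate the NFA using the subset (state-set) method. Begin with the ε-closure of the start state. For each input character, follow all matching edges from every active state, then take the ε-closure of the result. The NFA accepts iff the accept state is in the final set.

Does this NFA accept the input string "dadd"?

Answer: REJECT

Trace:
S₀ = ε-closure({0}) = {0,1,2,3,4,6,8,10}
'd' @ 1: {}  — state set empty
rest 'add' ignored (set empty)
after full input: {}  (accept=1 not in)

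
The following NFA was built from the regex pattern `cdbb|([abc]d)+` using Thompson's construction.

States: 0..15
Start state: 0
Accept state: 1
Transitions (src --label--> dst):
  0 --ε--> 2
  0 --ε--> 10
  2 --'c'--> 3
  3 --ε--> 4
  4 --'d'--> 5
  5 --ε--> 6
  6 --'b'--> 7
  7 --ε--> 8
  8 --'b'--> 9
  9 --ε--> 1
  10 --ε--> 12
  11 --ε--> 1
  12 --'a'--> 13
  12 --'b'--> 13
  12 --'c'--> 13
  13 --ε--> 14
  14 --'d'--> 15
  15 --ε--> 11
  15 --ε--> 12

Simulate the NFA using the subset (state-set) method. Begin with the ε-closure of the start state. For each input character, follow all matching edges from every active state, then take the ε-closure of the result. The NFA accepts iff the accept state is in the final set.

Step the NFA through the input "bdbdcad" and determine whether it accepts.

S₀ = ε-closure({0}) = {0,2,10,12}
'b' @ 1: {13,14}
'd' @ 2: {1,11,12,15}  ✓accept
'b' @ 3: {13,14}
'd' @ 4: {1,11,12,15}  ✓accept
'c' @ 5: {13,14}
'a' @ 6: {}  — no active states
rest 'd' ignored (set empty)
final: {}; accept 1 not in set

Answer: REJECT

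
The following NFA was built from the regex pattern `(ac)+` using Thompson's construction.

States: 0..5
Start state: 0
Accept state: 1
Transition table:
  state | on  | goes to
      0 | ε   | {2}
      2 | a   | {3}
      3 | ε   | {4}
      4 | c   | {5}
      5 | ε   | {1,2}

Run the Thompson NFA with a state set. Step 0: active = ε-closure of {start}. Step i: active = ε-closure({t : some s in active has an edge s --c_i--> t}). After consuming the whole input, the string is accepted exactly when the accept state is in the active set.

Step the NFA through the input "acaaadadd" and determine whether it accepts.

S₀ = ε-closure({0}) = {0,2}
'a' @ 1: {3,4}
'c' @ 2: {1,2,5}  ✓accept
'a' @ 3: {3,4}
'a' @ 4: {}  — no active states
rest 'adadd' ignored (set empty)
after full input: {}  (accept=1 not in)

Answer: REJECT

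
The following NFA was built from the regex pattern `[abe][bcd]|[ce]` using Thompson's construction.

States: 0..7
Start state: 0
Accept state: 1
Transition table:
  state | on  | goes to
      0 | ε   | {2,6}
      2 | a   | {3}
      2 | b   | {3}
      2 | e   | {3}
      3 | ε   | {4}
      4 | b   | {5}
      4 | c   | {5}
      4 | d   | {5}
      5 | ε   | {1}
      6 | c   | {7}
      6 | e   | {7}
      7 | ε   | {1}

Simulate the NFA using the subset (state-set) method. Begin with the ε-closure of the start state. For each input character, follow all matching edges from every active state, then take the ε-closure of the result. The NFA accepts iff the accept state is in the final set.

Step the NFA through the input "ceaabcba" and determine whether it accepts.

initial (ε-close {0}): {0,2,6}
'c' @ 1: {1,7}  ✓accept
'e' @ 2: {}  — state set empty
rest 'aabcba' ignored (set empty)
final: {}; accept 1 not in set

Answer: REJECT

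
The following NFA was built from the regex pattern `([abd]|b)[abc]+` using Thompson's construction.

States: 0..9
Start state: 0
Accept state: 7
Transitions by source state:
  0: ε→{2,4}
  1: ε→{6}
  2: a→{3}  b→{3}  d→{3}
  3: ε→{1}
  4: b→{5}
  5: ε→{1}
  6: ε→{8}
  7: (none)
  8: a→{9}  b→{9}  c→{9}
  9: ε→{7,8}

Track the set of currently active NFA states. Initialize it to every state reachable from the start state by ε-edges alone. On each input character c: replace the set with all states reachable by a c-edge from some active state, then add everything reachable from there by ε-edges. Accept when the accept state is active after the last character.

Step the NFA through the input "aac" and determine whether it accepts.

Answer: ACCEPT

Trace:
start: ε-closure({0}) = {0,2,4}
'a' @ 1: {1,3,6,8}
'a' @ 2: {7,8,9}  (accept∈set)
'c' @ 3: {7,8,9}  (accept∈set)
end set {7,8,9} — state 7 in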